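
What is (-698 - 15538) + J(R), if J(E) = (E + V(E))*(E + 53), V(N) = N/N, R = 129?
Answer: 7424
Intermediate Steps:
V(N) = 1
J(E) = (1 + E)*(53 + E) (J(E) = (E + 1)*(E + 53) = (1 + E)*(53 + E))
(-698 - 15538) + J(R) = (-698 - 15538) + (53 + 129² + 54*129) = -16236 + (53 + 16641 + 6966) = -16236 + 23660 = 7424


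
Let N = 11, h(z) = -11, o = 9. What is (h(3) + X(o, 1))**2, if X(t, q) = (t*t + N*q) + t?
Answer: 8100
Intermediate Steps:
X(t, q) = t + t**2 + 11*q (X(t, q) = (t*t + 11*q) + t = (t**2 + 11*q) + t = t + t**2 + 11*q)
(h(3) + X(o, 1))**2 = (-11 + (9 + 9**2 + 11*1))**2 = (-11 + (9 + 81 + 11))**2 = (-11 + 101)**2 = 90**2 = 8100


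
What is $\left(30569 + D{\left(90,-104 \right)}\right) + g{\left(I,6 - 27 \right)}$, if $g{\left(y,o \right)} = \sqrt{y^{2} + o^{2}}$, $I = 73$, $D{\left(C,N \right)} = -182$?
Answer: $30387 + \sqrt{5770} \approx 30463.0$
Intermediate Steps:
$g{\left(y,o \right)} = \sqrt{o^{2} + y^{2}}$
$\left(30569 + D{\left(90,-104 \right)}\right) + g{\left(I,6 - 27 \right)} = \left(30569 - 182\right) + \sqrt{\left(6 - 27\right)^{2} + 73^{2}} = 30387 + \sqrt{\left(6 - 27\right)^{2} + 5329} = 30387 + \sqrt{\left(-21\right)^{2} + 5329} = 30387 + \sqrt{441 + 5329} = 30387 + \sqrt{5770}$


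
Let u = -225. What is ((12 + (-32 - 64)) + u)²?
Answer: 95481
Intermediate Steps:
((12 + (-32 - 64)) + u)² = ((12 + (-32 - 64)) - 225)² = ((12 - 96) - 225)² = (-84 - 225)² = (-309)² = 95481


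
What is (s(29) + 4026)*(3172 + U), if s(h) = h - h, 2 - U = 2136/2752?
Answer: 2197368657/172 ≈ 1.2775e+7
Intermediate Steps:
U = 421/344 (U = 2 - 2136/2752 = 2 - 1*267/344 = 2 - 267/344 = 421/344 ≈ 1.2238)
s(h) = 0
(s(29) + 4026)*(3172 + U) = (0 + 4026)*(3172 + 421/344) = 4026*(1091589/344) = 2197368657/172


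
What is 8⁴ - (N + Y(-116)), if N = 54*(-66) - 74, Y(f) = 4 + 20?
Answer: 7710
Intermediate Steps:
Y(f) = 24
N = -3638 (N = -3564 - 74 = -3638)
8⁴ - (N + Y(-116)) = 8⁴ - (-3638 + 24) = 4096 - 1*(-3614) = 4096 + 3614 = 7710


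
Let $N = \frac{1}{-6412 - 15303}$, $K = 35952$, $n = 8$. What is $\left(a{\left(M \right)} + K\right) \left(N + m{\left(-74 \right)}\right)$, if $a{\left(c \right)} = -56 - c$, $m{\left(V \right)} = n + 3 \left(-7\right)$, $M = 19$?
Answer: $- \frac{10127933592}{21715} \approx -4.664 \cdot 10^{5}$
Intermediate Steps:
$m{\left(V \right)} = -13$ ($m{\left(V \right)} = 8 + 3 \left(-7\right) = 8 - 21 = -13$)
$N = - \frac{1}{21715}$ ($N = \frac{1}{-21715} = - \frac{1}{21715} \approx -4.6051 \cdot 10^{-5}$)
$\left(a{\left(M \right)} + K\right) \left(N + m{\left(-74 \right)}\right) = \left(\left(-56 - 19\right) + 35952\right) \left(- \frac{1}{21715} - 13\right) = \left(\left(-56 - 19\right) + 35952\right) \left(- \frac{282296}{21715}\right) = \left(-75 + 35952\right) \left(- \frac{282296}{21715}\right) = 35877 \left(- \frac{282296}{21715}\right) = - \frac{10127933592}{21715}$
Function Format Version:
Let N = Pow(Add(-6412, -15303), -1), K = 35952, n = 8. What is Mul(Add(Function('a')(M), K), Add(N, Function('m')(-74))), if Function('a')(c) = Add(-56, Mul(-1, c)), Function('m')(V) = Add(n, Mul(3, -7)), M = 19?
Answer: Rational(-10127933592, 21715) ≈ -4.6640e+5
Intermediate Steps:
Function('m')(V) = -13 (Function('m')(V) = Add(8, Mul(3, -7)) = Add(8, -21) = -13)
N = Rational(-1, 21715) (N = Pow(-21715, -1) = Rational(-1, 21715) ≈ -4.6051e-5)
Mul(Add(Function('a')(M), K), Add(N, Function('m')(-74))) = Mul(Add(Add(-56, Mul(-1, 19)), 35952), Add(Rational(-1, 21715), -13)) = Mul(Add(Add(-56, -19), 35952), Rational(-282296, 21715)) = Mul(Add(-75, 35952), Rational(-282296, 21715)) = Mul(35877, Rational(-282296, 21715)) = Rational(-10127933592, 21715)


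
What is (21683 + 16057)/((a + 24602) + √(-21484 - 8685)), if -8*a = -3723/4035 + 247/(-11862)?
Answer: 15125675325288339157473600/9860683531973027104422409 - 614811918378819456000*I*√30169/9860683531973027104422409 ≈ 1.5339 - 0.01083*I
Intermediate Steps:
a = 15052957/127635120 (a = -(-3723/4035 + 247/(-11862))/8 = -(-3723*1/4035 + 247*(-1/11862))/8 = -(-1241/1345 - 247/11862)/8 = -⅛*(-15052957/15954390) = 15052957/127635120 ≈ 0.11794)
(21683 + 16057)/((a + 24602) + √(-21484 - 8685)) = (21683 + 16057)/((15052957/127635120 + 24602) + √(-21484 - 8685)) = 37740/(3140094275197/127635120 + √(-30169)) = 37740/(3140094275197/127635120 + I*√30169)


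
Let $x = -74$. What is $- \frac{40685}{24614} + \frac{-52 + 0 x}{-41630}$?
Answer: $- \frac{846218311}{512340410} \approx -1.6517$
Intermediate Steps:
$- \frac{40685}{24614} + \frac{-52 + 0 x}{-41630} = - \frac{40685}{24614} + \frac{-52 + 0 \left(-74\right)}{-41630} = \left(-40685\right) \frac{1}{24614} + \left(-52 + 0\right) \left(- \frac{1}{41630}\right) = - \frac{40685}{24614} - - \frac{26}{20815} = - \frac{40685}{24614} + \frac{26}{20815} = - \frac{846218311}{512340410}$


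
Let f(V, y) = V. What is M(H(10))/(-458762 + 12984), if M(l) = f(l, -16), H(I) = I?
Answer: -5/222889 ≈ -2.2433e-5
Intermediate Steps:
M(l) = l
M(H(10))/(-458762 + 12984) = 10/(-458762 + 12984) = 10/(-445778) = 10*(-1/445778) = -5/222889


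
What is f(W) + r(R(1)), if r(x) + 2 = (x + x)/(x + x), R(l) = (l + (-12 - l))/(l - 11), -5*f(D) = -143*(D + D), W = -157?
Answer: -44907/5 ≈ -8981.4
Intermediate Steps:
f(D) = 286*D/5 (f(D) = -(-143)*(D + D)/5 = -(-143)*2*D/5 = -(-286)*D/5 = 286*D/5)
R(l) = -12/(-11 + l)
r(x) = -1 (r(x) = -2 + (x + x)/(x + x) = -2 + (2*x)/((2*x)) = -2 + (2*x)*(1/(2*x)) = -2 + 1 = -1)
f(W) + r(R(1)) = (286/5)*(-157) - 1 = -44902/5 - 1 = -44907/5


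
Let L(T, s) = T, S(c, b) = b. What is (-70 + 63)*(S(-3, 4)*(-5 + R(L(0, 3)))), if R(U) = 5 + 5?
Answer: -140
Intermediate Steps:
R(U) = 10
(-70 + 63)*(S(-3, 4)*(-5 + R(L(0, 3)))) = (-70 + 63)*(4*(-5 + 10)) = -28*5 = -7*20 = -140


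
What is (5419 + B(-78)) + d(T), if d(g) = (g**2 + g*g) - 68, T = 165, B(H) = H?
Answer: 59723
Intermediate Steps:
d(g) = -68 + 2*g**2 (d(g) = (g**2 + g**2) - 68 = 2*g**2 - 68 = -68 + 2*g**2)
(5419 + B(-78)) + d(T) = (5419 - 78) + (-68 + 2*165**2) = 5341 + (-68 + 2*27225) = 5341 + (-68 + 54450) = 5341 + 54382 = 59723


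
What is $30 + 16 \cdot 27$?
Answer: $462$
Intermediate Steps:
$30 + 16 \cdot 27 = 30 + 432 = 462$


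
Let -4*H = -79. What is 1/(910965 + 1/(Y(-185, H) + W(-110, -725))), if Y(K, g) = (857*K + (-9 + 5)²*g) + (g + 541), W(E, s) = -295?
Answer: 631853/575595968141 ≈ 1.0977e-6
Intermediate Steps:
H = 79/4 (H = -¼*(-79) = 79/4 ≈ 19.750)
Y(K, g) = 541 + 17*g + 857*K (Y(K, g) = (857*K + (-4)²*g) + (541 + g) = (857*K + 16*g) + (541 + g) = (16*g + 857*K) + (541 + g) = 541 + 17*g + 857*K)
1/(910965 + 1/(Y(-185, H) + W(-110, -725))) = 1/(910965 + 1/((541 + 17*(79/4) + 857*(-185)) - 295)) = 1/(910965 + 1/((541 + 1343/4 - 158545) - 295)) = 1/(910965 + 1/(-630673/4 - 295)) = 1/(910965 + 1/(-631853/4)) = 1/(910965 - 4/631853) = 1/(575595968141/631853) = 631853/575595968141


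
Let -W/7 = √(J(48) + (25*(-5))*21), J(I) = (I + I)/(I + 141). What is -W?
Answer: I*√1157401/3 ≈ 358.61*I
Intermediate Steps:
J(I) = 2*I/(141 + I) (J(I) = (2*I)/(141 + I) = 2*I/(141 + I))
W = -I*√1157401/3 (W = -7*√(2*48/(141 + 48) + (25*(-5))*21) = -7*√(2*48/189 - 125*21) = -7*√(2*48*(1/189) - 2625) = -7*√(32/63 - 2625) = -I*√1157401/3 ≈ -358.61*I)
-W = -(-1)*I*√1157401/3 = I*√1157401/3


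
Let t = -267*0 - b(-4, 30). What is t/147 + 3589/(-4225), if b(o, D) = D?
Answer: -218111/207025 ≈ -1.0535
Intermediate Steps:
t = -30 (t = -267*0 - 1*30 = 0 - 30 = -30)
t/147 + 3589/(-4225) = -30/147 + 3589/(-4225) = -30*1/147 + 3589*(-1/4225) = -10/49 - 3589/4225 = -218111/207025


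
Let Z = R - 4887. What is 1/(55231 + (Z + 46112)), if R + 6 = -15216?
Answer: 1/81234 ≈ 1.2310e-5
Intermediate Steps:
R = -15222 (R = -6 - 15216 = -15222)
Z = -20109 (Z = -15222 - 4887 = -20109)
1/(55231 + (Z + 46112)) = 1/(55231 + (-20109 + 46112)) = 1/(55231 + 26003) = 1/81234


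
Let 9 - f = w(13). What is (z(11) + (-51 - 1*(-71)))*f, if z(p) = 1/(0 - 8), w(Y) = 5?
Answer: 159/2 ≈ 79.500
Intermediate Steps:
f = 4 (f = 9 - 1*5 = 9 - 5 = 4)
z(p) = -1/8 (z(p) = 1/(-8) = -1/8)
(z(11) + (-51 - 1*(-71)))*f = (-1/8 + (-51 - 1*(-71)))*4 = (-1/8 + (-51 + 71))*4 = (-1/8 + 20)*4 = (159/8)*4 = 159/2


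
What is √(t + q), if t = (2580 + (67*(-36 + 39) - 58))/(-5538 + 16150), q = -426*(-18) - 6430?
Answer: √711457663/758 ≈ 35.189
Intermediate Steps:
q = 1238 (q = 7668 - 6430 = 1238)
t = 389/1516 (t = (2580 + (67*3 - 58))/10612 = (2580 + (201 - 58))*(1/10612) = (2580 + 143)*(1/10612) = 2723*(1/10612) = 389/1516 ≈ 0.25660)
√(t + q) = √(389/1516 + 1238) = √(1877197/1516) = √711457663/758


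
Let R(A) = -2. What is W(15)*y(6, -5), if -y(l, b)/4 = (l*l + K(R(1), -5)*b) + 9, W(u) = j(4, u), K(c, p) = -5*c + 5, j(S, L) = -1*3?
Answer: -360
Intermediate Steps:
j(S, L) = -3
K(c, p) = 5 - 5*c
W(u) = -3
y(l, b) = -36 - 60*b - 4*l² (y(l, b) = -4*((l*l + (5 - 5*(-2))*b) + 9) = -4*((l² + (5 + 10)*b) + 9) = -4*((l² + 15*b) + 9) = -4*(9 + l² + 15*b) = -36 - 60*b - 4*l²)
W(15)*y(6, -5) = -3*(-36 - 60*(-5) - 4*6²) = -3*(-36 + 300 - 4*36) = -3*(-36 + 300 - 144) = -3*120 = -360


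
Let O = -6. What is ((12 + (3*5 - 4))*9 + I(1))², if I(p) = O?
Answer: 40401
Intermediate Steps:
I(p) = -6
((12 + (3*5 - 4))*9 + I(1))² = ((12 + (3*5 - 4))*9 - 6)² = ((12 + (15 - 4))*9 - 6)² = ((12 + 11)*9 - 6)² = (23*9 - 6)² = (207 - 6)² = 201² = 40401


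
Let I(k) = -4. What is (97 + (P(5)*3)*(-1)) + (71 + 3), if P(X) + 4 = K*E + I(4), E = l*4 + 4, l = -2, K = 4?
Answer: 243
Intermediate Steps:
E = -4 (E = -2*4 + 4 = -8 + 4 = -4)
P(X) = -24 (P(X) = -4 + (4*(-4) - 4) = -4 + (-16 - 4) = -4 - 20 = -24)
(97 + (P(5)*3)*(-1)) + (71 + 3) = (97 - 24*3*(-1)) + (71 + 3) = (97 - 72*(-1)) + 74 = (97 + 72) + 74 = 169 + 74 = 243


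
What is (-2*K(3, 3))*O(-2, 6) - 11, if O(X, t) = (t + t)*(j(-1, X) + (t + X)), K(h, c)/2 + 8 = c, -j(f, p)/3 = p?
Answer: 2389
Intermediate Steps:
j(f, p) = -3*p
K(h, c) = -16 + 2*c
O(X, t) = 2*t*(t - 2*X) (O(X, t) = (t + t)*(-3*X + (t + X)) = (2*t)*(-3*X + (X + t)) = (2*t)*(t - 2*X) = 2*t*(t - 2*X))
(-2*K(3, 3))*O(-2, 6) - 11 = (-2*(-16 + 2*3))*(2*6*(6 - 2*(-2))) - 11 = (-2*(-16 + 6))*(2*6*(6 + 4)) - 11 = (-2*(-10))*(2*6*10) - 11 = 20*120 - 11 = 2400 - 11 = 2389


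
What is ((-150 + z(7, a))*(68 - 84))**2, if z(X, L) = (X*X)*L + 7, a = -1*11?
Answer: 119071744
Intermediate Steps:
a = -11
z(X, L) = 7 + L*X**2 (z(X, L) = X**2*L + 7 = L*X**2 + 7 = 7 + L*X**2)
((-150 + z(7, a))*(68 - 84))**2 = ((-150 + (7 - 11*7**2))*(68 - 84))**2 = ((-150 + (7 - 11*49))*(-16))**2 = ((-150 + (7 - 539))*(-16))**2 = ((-150 - 532)*(-16))**2 = (-682*(-16))**2 = 10912**2 = 119071744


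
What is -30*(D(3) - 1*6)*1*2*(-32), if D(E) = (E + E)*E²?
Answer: 92160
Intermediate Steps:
D(E) = 2*E³ (D(E) = (2*E)*E² = 2*E³)
-30*(D(3) - 1*6)*1*2*(-32) = -30*(2*3³ - 1*6)*1*2*(-32) = -30*(2*27 - 6)*1*2*(-32) = -30*(54 - 6)*1*2*(-32) = -30*48*1*2*(-32) = -1440*2*(-32) = -30*96*(-32) = -2880*(-32) = 92160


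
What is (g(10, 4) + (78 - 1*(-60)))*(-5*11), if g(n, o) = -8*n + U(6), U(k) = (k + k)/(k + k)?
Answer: -3245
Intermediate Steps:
U(k) = 1 (U(k) = (2*k)/((2*k)) = (2*k)*(1/(2*k)) = 1)
g(n, o) = 1 - 8*n (g(n, o) = -8*n + 1 = 1 - 8*n)
(g(10, 4) + (78 - 1*(-60)))*(-5*11) = ((1 - 8*10) + (78 - 1*(-60)))*(-5*11) = ((1 - 80) + (78 + 60))*(-55) = (-79 + 138)*(-55) = 59*(-55) = -3245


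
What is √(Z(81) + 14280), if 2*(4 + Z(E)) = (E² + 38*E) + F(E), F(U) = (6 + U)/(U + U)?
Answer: √6187029/18 ≈ 138.19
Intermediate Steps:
F(U) = (6 + U)/(2*U) (F(U) = (6 + U)/((2*U)) = (6 + U)*(1/(2*U)) = (6 + U)/(2*U))
Z(E) = -4 + E²/2 + 19*E + (6 + E)/(4*E) (Z(E) = -4 + ((E² + 38*E) + (6 + E)/(2*E))/2 = -4 + (E² + 38*E + (6 + E)/(2*E))/2 = -4 + (E²/2 + 19*E + (6 + E)/(4*E)) = -4 + E²/2 + 19*E + (6 + E)/(4*E))
√(Z(81) + 14280) = √((-15/4 + (½)*81² + 19*81 + (3/2)/81) + 14280) = √((-15/4 + (½)*6561 + 1539 + (3/2)*(1/81)) + 14280) = √((-15/4 + 6561/2 + 1539 + 1/54) + 14280) = √(520103/108 + 14280) = √(2062343/108) = √6187029/18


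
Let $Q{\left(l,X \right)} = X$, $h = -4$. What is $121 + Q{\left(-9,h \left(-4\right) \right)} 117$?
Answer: $1993$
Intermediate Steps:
$121 + Q{\left(-9,h \left(-4\right) \right)} 117 = 121 + \left(-4\right) \left(-4\right) 117 = 121 + 16 \cdot 117 = 121 + 1872 = 1993$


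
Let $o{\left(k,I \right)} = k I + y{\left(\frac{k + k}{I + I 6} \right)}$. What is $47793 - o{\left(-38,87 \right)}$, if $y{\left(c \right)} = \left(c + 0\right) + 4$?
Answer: $\frac{31116931}{609} \approx 51095.0$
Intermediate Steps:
$y{\left(c \right)} = 4 + c$ ($y{\left(c \right)} = c + 4 = 4 + c$)
$o{\left(k,I \right)} = 4 + I k + \frac{2 k}{7 I}$ ($o{\left(k,I \right)} = k I + \left(4 + \frac{k + k}{I + I 6}\right) = I k + \left(4 + \frac{2 k}{I + 6 I}\right) = I k + \left(4 + \frac{2 k}{7 I}\right) = 4 + I k + \frac{2 k}{7 I}$)
$47793 - o{\left(-38,87 \right)} = 47793 - \left(4 + 87 \left(-38\right) + \frac{2}{7} \left(-38\right) \frac{1}{87}\right) = 47793 - \left(4 - 3306 + \frac{2}{7} \left(-38\right) \frac{1}{87}\right) = 47793 - \left(4 - 3306 - \frac{76}{609}\right) = 47793 - - \frac{2010994}{609} = 47793 + \frac{2010994}{609} = \frac{31116931}{609}$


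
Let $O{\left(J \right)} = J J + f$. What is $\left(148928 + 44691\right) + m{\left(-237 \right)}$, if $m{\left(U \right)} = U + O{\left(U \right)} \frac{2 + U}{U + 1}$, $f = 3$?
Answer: $\frac{14709643}{59} \approx 2.4932 \cdot 10^{5}$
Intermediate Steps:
$O{\left(J \right)} = 3 + J^{2}$ ($O{\left(J \right)} = J J + 3 = J^{2} + 3 = 3 + J^{2}$)
$m{\left(U \right)} = U + \frac{\left(2 + U\right) \left(3 + U^{2}\right)}{1 + U}$ ($m{\left(U \right)} = U + \left(3 + U^{2}\right) \frac{2 + U}{U + 1} = U + \left(3 + U^{2}\right) \frac{2 + U}{1 + U} = U + \frac{\left(2 + U\right) \left(3 + U^{2}\right)}{1 + U}$)
$\left(148928 + 44691\right) + m{\left(-237 \right)} = \left(148928 + 44691\right) + \frac{6 + \left(-237\right)^{3} + 3 \left(-237\right)^{2} + 4 \left(-237\right)}{1 - 237} = 193619 + \frac{6 - 13312053 + 3 \cdot 56169 - 948}{-236} = 193619 - \frac{6 - 13312053 + 168507 - 948}{236} = 193619 - - \frac{3286122}{59} = 193619 + \frac{3286122}{59} = \frac{14709643}{59}$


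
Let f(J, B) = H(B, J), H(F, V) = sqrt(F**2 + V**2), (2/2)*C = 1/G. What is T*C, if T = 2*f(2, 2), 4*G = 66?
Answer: 8*sqrt(2)/33 ≈ 0.34284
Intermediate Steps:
G = 33/2 (G = (1/4)*66 = 33/2 ≈ 16.500)
C = 2/33 (C = 1/(33/2) = 2/33 ≈ 0.060606)
f(J, B) = sqrt(B**2 + J**2)
T = 4*sqrt(2) (T = 2*sqrt(2**2 + 2**2) = 2*sqrt(4 + 4) = 2*sqrt(8) = 2*(2*sqrt(2)) = 4*sqrt(2) ≈ 5.6569)
T*C = (4*sqrt(2))*(2/33) = 8*sqrt(2)/33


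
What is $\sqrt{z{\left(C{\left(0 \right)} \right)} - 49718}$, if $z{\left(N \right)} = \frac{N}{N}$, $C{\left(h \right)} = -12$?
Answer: $i \sqrt{49717} \approx 222.97 i$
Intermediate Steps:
$z{\left(N \right)} = 1$
$\sqrt{z{\left(C{\left(0 \right)} \right)} - 49718} = \sqrt{1 - 49718} = \sqrt{-49717} = i \sqrt{49717}$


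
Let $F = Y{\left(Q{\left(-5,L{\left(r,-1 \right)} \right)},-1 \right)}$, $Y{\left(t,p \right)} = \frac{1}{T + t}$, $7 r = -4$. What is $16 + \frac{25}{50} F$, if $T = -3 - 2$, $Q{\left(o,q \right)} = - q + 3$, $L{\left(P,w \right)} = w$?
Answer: $\frac{31}{2} \approx 15.5$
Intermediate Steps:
$r = - \frac{4}{7}$ ($r = \frac{1}{7} \left(-4\right) = - \frac{4}{7} \approx -0.57143$)
$Q{\left(o,q \right)} = 3 - q$
$T = -5$ ($T = -3 - 2 = -5$)
$Y{\left(t,p \right)} = \frac{1}{-5 + t}$
$F = -1$ ($F = \frac{1}{-5 + \left(3 - -1\right)} = \frac{1}{-5 + \left(3 + 1\right)} = \frac{1}{-5 + 4} = \frac{1}{-1} = -1$)
$16 + \frac{25}{50} F = 16 + \frac{25}{50} \left(-1\right) = 16 + 25 \cdot \frac{1}{50} \left(-1\right) = 16 + \frac{1}{2} \left(-1\right) = 16 - \frac{1}{2} = \frac{31}{2}$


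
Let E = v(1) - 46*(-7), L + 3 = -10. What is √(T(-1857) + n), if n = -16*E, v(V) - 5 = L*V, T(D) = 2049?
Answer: 5*I*√119 ≈ 54.544*I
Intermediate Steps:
L = -13 (L = -3 - 10 = -13)
v(V) = 5 - 13*V
E = 314 (E = (5 - 13*1) - 46*(-7) = (5 - 13) + 322 = -8 + 322 = 314)
n = -5024 (n = -16*314 = -5024)
√(T(-1857) + n) = √(2049 - 5024) = √(-2975) = 5*I*√119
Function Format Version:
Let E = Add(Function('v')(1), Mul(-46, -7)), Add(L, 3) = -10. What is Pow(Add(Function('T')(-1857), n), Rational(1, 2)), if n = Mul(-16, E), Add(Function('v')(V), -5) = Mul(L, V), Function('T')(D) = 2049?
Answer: Mul(5, I, Pow(119, Rational(1, 2))) ≈ Mul(54.544, I)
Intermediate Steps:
L = -13 (L = Add(-3, -10) = -13)
Function('v')(V) = Add(5, Mul(-13, V))
E = 314 (E = Add(Add(5, Mul(-13, 1)), Mul(-46, -7)) = Add(Add(5, -13), 322) = Add(-8, 322) = 314)
n = -5024 (n = Mul(-16, 314) = -5024)
Pow(Add(Function('T')(-1857), n), Rational(1, 2)) = Pow(Add(2049, -5024), Rational(1, 2)) = Pow(-2975, Rational(1, 2)) = Mul(5, I, Pow(119, Rational(1, 2)))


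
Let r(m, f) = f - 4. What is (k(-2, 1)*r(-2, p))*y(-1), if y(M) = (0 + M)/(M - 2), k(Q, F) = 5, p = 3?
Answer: -5/3 ≈ -1.6667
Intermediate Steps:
y(M) = M/(-2 + M)
r(m, f) = -4 + f
(k(-2, 1)*r(-2, p))*y(-1) = (5*(-4 + 3))*(-1/(-2 - 1)) = (5*(-1))*(-1/(-3)) = -(-5)*(-1)/3 = -5*⅓ = -5/3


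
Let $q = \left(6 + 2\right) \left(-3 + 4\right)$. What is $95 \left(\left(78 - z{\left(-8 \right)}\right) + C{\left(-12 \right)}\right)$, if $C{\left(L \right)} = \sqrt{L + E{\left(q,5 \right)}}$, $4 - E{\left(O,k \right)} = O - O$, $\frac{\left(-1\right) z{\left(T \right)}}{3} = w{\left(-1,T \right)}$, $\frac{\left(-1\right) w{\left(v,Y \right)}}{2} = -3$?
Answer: $9120 + 190 i \sqrt{2} \approx 9120.0 + 268.7 i$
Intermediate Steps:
$w{\left(v,Y \right)} = 6$ ($w{\left(v,Y \right)} = \left(-2\right) \left(-3\right) = 6$)
$z{\left(T \right)} = -18$ ($z{\left(T \right)} = \left(-3\right) 6 = -18$)
$q = 8$ ($q = 8 \cdot 1 = 8$)
$E{\left(O,k \right)} = 4$ ($E{\left(O,k \right)} = 4 - \left(O - O\right) = 4 - 0 = 4 + 0 = 4$)
$C{\left(L \right)} = \sqrt{4 + L}$ ($C{\left(L \right)} = \sqrt{L + 4} = \sqrt{4 + L}$)
$95 \left(\left(78 - z{\left(-8 \right)}\right) + C{\left(-12 \right)}\right) = 95 \left(\left(78 - -18\right) + \sqrt{4 - 12}\right) = 95 \left(\left(78 + 18\right) + \sqrt{-8}\right) = 95 \left(96 + 2 i \sqrt{2}\right) = 9120 + 190 i \sqrt{2}$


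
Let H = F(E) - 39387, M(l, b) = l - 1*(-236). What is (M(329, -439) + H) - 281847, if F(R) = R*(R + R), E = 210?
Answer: -232469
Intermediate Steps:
F(R) = 2*R² (F(R) = R*(2*R) = 2*R²)
M(l, b) = 236 + l (M(l, b) = l + 236 = 236 + l)
H = 48813 (H = 2*210² - 39387 = 2*44100 - 39387 = 88200 - 39387 = 48813)
(M(329, -439) + H) - 281847 = ((236 + 329) + 48813) - 281847 = (565 + 48813) - 281847 = 49378 - 281847 = -232469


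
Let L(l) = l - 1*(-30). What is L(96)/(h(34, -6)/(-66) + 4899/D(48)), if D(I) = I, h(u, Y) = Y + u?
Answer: 66528/53665 ≈ 1.2397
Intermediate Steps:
L(l) = 30 + l (L(l) = l + 30 = 30 + l)
L(96)/(h(34, -6)/(-66) + 4899/D(48)) = (30 + 96)/((-6 + 34)/(-66) + 4899/48) = 126/(28*(-1/66) + 4899*(1/48)) = 126/(-14/33 + 1633/16) = 126/(53665/528) = 126*(528/53665) = 66528/53665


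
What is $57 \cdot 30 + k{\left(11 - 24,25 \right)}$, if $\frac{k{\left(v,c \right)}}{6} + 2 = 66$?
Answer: $2094$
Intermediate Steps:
$k{\left(v,c \right)} = 384$ ($k{\left(v,c \right)} = -12 + 6 \cdot 66 = -12 + 396 = 384$)
$57 \cdot 30 + k{\left(11 - 24,25 \right)} = 57 \cdot 30 + 384 = 1710 + 384 = 2094$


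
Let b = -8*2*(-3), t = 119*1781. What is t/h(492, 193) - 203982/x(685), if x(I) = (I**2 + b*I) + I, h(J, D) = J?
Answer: 53230225333/123686340 ≈ 430.36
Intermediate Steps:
t = 211939
b = 48 (b = -16*(-3) = 48)
x(I) = I**2 + 49*I (x(I) = (I**2 + 48*I) + I = I**2 + 49*I)
t/h(492, 193) - 203982/x(685) = 211939/492 - 203982*1/(685*(49 + 685)) = 211939*(1/492) - 203982/(685*734) = 211939/492 - 203982/502790 = 211939/492 - 203982*1/502790 = 211939/492 - 101991/251395 = 53230225333/123686340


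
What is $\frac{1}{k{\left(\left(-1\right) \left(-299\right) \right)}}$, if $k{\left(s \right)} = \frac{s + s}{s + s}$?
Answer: $1$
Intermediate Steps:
$k{\left(s \right)} = 1$ ($k{\left(s \right)} = \frac{2 s}{2 s} = 2 s \frac{1}{2 s} = 1$)
$\frac{1}{k{\left(\left(-1\right) \left(-299\right) \right)}} = 1^{-1} = 1$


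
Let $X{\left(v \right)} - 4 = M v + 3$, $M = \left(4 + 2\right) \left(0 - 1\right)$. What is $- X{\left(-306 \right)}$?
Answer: $-1843$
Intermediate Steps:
$M = -6$ ($M = 6 \left(-1\right) = -6$)
$X{\left(v \right)} = 7 - 6 v$ ($X{\left(v \right)} = 4 - \left(-3 + 6 v\right) = 7 - 6 v$)
$- X{\left(-306 \right)} = - (7 - -1836) = - (7 + 1836) = \left(-1\right) 1843 = -1843$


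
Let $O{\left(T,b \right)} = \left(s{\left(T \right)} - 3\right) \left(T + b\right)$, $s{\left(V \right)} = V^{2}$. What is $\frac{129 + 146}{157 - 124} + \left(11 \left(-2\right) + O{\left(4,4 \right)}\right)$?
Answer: $\frac{271}{3} \approx 90.333$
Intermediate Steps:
$O{\left(T,b \right)} = \left(-3 + T^{2}\right) \left(T + b\right)$ ($O{\left(T,b \right)} = \left(T^{2} - 3\right) \left(T + b\right) = \left(-3 + T^{2}\right) \left(T + b\right)$)
$\frac{129 + 146}{157 - 124} + \left(11 \left(-2\right) + O{\left(4,4 \right)}\right) = \frac{129 + 146}{157 - 124} + \left(11 \left(-2\right) + \left(4^{3} - 12 - 12 + 4 \cdot 4^{2}\right)\right) = \frac{275}{33} + \left(-22 + \left(64 - 12 - 12 + 4 \cdot 16\right)\right) = 275 \cdot \frac{1}{33} + \left(-22 + \left(64 - 12 - 12 + 64\right)\right) = \frac{25}{3} + \left(-22 + 104\right) = \frac{25}{3} + 82 = \frac{271}{3}$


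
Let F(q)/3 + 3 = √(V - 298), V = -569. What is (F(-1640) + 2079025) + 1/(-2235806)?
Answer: 4648276446895/2235806 + 51*I*√3 ≈ 2.079e+6 + 88.335*I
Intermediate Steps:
F(q) = -9 + 51*I*√3 (F(q) = -9 + 3*√(-569 - 298) = -9 + 3*√(-867) = -9 + 3*(17*I*√3) = -9 + 51*I*√3)
(F(-1640) + 2079025) + 1/(-2235806) = ((-9 + 51*I*√3) + 2079025) + 1/(-2235806) = (2079016 + 51*I*√3) - 1/2235806 = 4648276446895/2235806 + 51*I*√3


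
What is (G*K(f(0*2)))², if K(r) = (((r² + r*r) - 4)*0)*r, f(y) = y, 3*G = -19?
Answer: 0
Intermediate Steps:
G = -19/3 (G = (⅓)*(-19) = -19/3 ≈ -6.3333)
K(r) = 0 (K(r) = (((r² + r²) - 4)*0)*r = ((2*r² - 4)*0)*r = ((-4 + 2*r²)*0)*r = 0*r = 0)
(G*K(f(0*2)))² = (-19/3*0)² = 0² = 0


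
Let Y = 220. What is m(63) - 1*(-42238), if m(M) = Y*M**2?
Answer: 915418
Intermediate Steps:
m(M) = 220*M**2
m(63) - 1*(-42238) = 220*63**2 - 1*(-42238) = 220*3969 + 42238 = 873180 + 42238 = 915418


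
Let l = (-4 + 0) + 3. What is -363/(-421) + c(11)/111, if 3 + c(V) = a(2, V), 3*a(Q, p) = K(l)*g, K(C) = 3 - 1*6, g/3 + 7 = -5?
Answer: 18062/15577 ≈ 1.1595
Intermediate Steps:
g = -36 (g = -21 + 3*(-5) = -21 - 15 = -36)
l = -1 (l = -4 + 3 = -1)
K(C) = -3 (K(C) = 3 - 6 = -3)
a(Q, p) = 36 (a(Q, p) = (-3*(-36))/3 = (1/3)*108 = 36)
c(V) = 33 (c(V) = -3 + 36 = 33)
-363/(-421) + c(11)/111 = -363/(-421) + 33/111 = -363*(-1/421) + 33*(1/111) = 363/421 + 11/37 = 18062/15577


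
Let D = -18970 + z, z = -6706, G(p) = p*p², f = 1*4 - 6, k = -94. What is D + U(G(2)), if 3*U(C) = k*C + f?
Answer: -77782/3 ≈ -25927.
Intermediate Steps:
f = -2 (f = 4 - 6 = -2)
G(p) = p³
U(C) = -⅔ - 94*C/3 (U(C) = (-94*C - 2)/3 = (-2 - 94*C)/3 = -⅔ - 94*C/3)
D = -25676 (D = -18970 - 6706 = -25676)
D + U(G(2)) = -25676 + (-⅔ - 94/3*2³) = -25676 + (-⅔ - 94/3*8) = -25676 + (-⅔ - 752/3) = -25676 - 754/3 = -77782/3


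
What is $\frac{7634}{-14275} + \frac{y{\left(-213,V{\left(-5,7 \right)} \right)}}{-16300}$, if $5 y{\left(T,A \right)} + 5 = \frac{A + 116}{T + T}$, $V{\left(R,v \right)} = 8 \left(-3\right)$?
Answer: $- \frac{5300262539}{9912274500} \approx -0.53472$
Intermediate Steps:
$V{\left(R,v \right)} = -24$
$y{\left(T,A \right)} = -1 + \frac{116 + A}{10 T}$ ($y{\left(T,A \right)} = -1 + \frac{\left(A + 116\right) \frac{1}{T + T}}{5} = -1 + \frac{\left(116 + A\right) \frac{1}{2 T}}{5} = -1 + \frac{\frac{1}{2} \frac{1}{T} \left(116 + A\right)}{5} = -1 + \frac{116 + A}{10 T}$)
$\frac{7634}{-14275} + \frac{y{\left(-213,V{\left(-5,7 \right)} \right)}}{-16300} = \frac{7634}{-14275} + \frac{\frac{1}{10} \frac{1}{-213} \left(116 - 24 - -2130\right)}{-16300} = 7634 \left(- \frac{1}{14275}\right) + \frac{1}{10} \left(- \frac{1}{213}\right) \left(116 - 24 + 2130\right) \left(- \frac{1}{16300}\right) = - \frac{7634}{14275} + \frac{1}{10} \left(- \frac{1}{213}\right) 2222 \left(- \frac{1}{16300}\right) = - \frac{7634}{14275} - - \frac{1111}{17359500} = - \frac{7634}{14275} + \frac{1111}{17359500} = - \frac{5300262539}{9912274500}$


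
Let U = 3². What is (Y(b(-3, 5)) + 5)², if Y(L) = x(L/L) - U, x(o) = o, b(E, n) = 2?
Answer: 9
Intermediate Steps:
U = 9
Y(L) = -8 (Y(L) = L/L - 1*9 = 1 - 9 = -8)
(Y(b(-3, 5)) + 5)² = (-8 + 5)² = (-3)² = 9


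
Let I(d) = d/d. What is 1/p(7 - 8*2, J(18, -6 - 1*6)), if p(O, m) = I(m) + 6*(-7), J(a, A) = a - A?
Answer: -1/41 ≈ -0.024390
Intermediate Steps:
I(d) = 1
p(O, m) = -41 (p(O, m) = 1 + 6*(-7) = 1 - 42 = -41)
1/p(7 - 8*2, J(18, -6 - 1*6)) = 1/(-41) = -1/41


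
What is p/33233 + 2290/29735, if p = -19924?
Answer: -103267314/197636651 ≈ -0.52251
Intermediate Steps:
p/33233 + 2290/29735 = -19924/33233 + 2290/29735 = -19924*1/33233 + 2290*(1/29735) = -19924/33233 + 458/5947 = -103267314/197636651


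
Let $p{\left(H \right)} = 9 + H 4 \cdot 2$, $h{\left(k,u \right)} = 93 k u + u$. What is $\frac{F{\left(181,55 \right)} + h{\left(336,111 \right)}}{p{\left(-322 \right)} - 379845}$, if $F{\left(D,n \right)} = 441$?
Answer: $- \frac{867270}{95603} \approx -9.0716$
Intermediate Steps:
$h{\left(k,u \right)} = u + 93 k u$ ($h{\left(k,u \right)} = 93 k u + u = u + 93 k u$)
$p{\left(H \right)} = 9 + 8 H$ ($p{\left(H \right)} = 9 + H 8 = 9 + 8 H$)
$\frac{F{\left(181,55 \right)} + h{\left(336,111 \right)}}{p{\left(-322 \right)} - 379845} = \frac{441 + 111 \left(1 + 93 \cdot 336\right)}{\left(9 + 8 \left(-322\right)\right) - 379845} = \frac{441 + 111 \left(1 + 31248\right)}{\left(9 - 2576\right) - 379845} = \frac{441 + 111 \cdot 31249}{-2567 - 379845} = \frac{441 + 3468639}{-382412} = 3469080 \left(- \frac{1}{382412}\right) = - \frac{867270}{95603}$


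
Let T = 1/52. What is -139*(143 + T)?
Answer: -1033743/52 ≈ -19880.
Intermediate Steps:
T = 1/52 ≈ 0.019231
-139*(143 + T) = -139*(143 + 1/52) = -139*7437/52 = -1033743/52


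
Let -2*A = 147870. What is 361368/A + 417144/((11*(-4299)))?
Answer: -1775195296/129493045 ≈ -13.709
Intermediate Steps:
A = -73935 (A = -½*147870 = -73935)
361368/A + 417144/((11*(-4299))) = 361368/(-73935) + 417144/((11*(-4299))) = 361368*(-1/73935) + 417144/(-47289) = -40152/8215 + 417144*(-1/47289) = -40152/8215 - 139048/15763 = -1775195296/129493045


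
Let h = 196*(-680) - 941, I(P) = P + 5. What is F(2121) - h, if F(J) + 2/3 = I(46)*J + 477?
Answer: 728605/3 ≈ 2.4287e+5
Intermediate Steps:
I(P) = 5 + P
F(J) = 1429/3 + 51*J (F(J) = -⅔ + ((5 + 46)*J + 477) = -⅔ + (51*J + 477) = -⅔ + (477 + 51*J) = 1429/3 + 51*J)
h = -134221 (h = -133280 - 941 = -134221)
F(2121) - h = (1429/3 + 51*2121) - 1*(-134221) = (1429/3 + 108171) + 134221 = 325942/3 + 134221 = 728605/3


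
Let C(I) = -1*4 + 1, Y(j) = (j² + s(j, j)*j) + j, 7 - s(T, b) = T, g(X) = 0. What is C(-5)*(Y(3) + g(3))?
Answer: -72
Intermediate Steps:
s(T, b) = 7 - T
Y(j) = j + j² + j*(7 - j) (Y(j) = (j² + (7 - j)*j) + j = (j² + j*(7 - j)) + j = j + j² + j*(7 - j))
C(I) = -3 (C(I) = -4 + 1 = -3)
C(-5)*(Y(3) + g(3)) = -3*(8*3 + 0) = -3*(24 + 0) = -3*24 = -72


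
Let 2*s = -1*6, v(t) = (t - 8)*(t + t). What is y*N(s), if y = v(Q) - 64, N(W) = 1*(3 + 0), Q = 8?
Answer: -192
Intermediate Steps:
v(t) = 2*t*(-8 + t) (v(t) = (-8 + t)*(2*t) = 2*t*(-8 + t))
s = -3 (s = (-1*6)/2 = (½)*(-6) = -3)
N(W) = 3 (N(W) = 1*3 = 3)
y = -64 (y = 2*8*(-8 + 8) - 64 = 2*8*0 - 64 = 0 - 64 = -64)
y*N(s) = -64*3 = -192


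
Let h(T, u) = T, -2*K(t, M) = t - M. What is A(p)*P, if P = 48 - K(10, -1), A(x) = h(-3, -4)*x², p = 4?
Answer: -2568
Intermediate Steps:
K(t, M) = M/2 - t/2 (K(t, M) = -(t - M)/2 = M/2 - t/2)
A(x) = -3*x²
P = 107/2 (P = 48 - ((½)*(-1) - ½*10) = 48 - (-½ - 5) = 48 - 1*(-11/2) = 48 + 11/2 = 107/2 ≈ 53.500)
A(p)*P = -3*4²*(107/2) = -3*16*(107/2) = -48*107/2 = -2568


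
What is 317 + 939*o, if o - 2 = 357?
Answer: 337418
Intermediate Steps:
o = 359 (o = 2 + 357 = 359)
317 + 939*o = 317 + 939*359 = 317 + 337101 = 337418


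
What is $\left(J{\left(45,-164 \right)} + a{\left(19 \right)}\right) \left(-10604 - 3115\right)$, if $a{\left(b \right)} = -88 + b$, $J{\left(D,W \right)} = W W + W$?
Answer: $-365789697$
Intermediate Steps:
$J{\left(D,W \right)} = W + W^{2}$ ($J{\left(D,W \right)} = W^{2} + W = W + W^{2}$)
$\left(J{\left(45,-164 \right)} + a{\left(19 \right)}\right) \left(-10604 - 3115\right) = \left(- 164 \left(1 - 164\right) + \left(-88 + 19\right)\right) \left(-10604 - 3115\right) = \left(\left(-164\right) \left(-163\right) - 69\right) \left(-13719\right) = \left(26732 - 69\right) \left(-13719\right) = 26663 \left(-13719\right) = -365789697$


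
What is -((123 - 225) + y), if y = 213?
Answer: -111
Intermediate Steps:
-((123 - 225) + y) = -((123 - 225) + 213) = -(-102 + 213) = -1*111 = -111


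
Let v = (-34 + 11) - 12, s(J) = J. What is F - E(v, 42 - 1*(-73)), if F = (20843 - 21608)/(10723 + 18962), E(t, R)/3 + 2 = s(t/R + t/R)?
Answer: 355047/45517 ≈ 7.8003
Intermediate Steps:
v = -35 (v = -23 - 12 = -35)
E(t, R) = -6 + 6*t/R (E(t, R) = -6 + 3*(t/R + t/R) = -6 + 3*(2*t/R) = -6 + 6*t/R)
F = -51/1979 (F = -765/29685 = -765*1/29685 = -51/1979 ≈ -0.025771)
F - E(v, 42 - 1*(-73)) = -51/1979 - (-6 + 6*(-35)/(42 - 1*(-73))) = -51/1979 - (-6 + 6*(-35)/(42 + 73)) = -51/1979 - (-6 + 6*(-35)/115) = -51/1979 - (-6 + 6*(-35)*(1/115)) = -51/1979 - (-6 - 42/23) = -51/1979 - 1*(-180/23) = -51/1979 + 180/23 = 355047/45517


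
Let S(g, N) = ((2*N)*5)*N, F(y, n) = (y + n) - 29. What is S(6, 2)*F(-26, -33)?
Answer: -3520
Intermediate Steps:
F(y, n) = -29 + n + y (F(y, n) = (n + y) - 29 = -29 + n + y)
S(g, N) = 10*N**2 (S(g, N) = (10*N)*N = 10*N**2)
S(6, 2)*F(-26, -33) = (10*2**2)*(-29 - 33 - 26) = (10*4)*(-88) = 40*(-88) = -3520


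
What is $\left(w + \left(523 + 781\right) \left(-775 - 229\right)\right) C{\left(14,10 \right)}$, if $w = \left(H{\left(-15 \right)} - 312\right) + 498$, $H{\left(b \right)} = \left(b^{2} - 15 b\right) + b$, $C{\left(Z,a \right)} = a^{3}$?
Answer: $-1308595000$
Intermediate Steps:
$H{\left(b \right)} = b^{2} - 14 b$
$w = 621$ ($w = \left(- 15 \left(-14 - 15\right) - 312\right) + 498 = \left(\left(-15\right) \left(-29\right) - 312\right) + 498 = \left(435 - 312\right) + 498 = 123 + 498 = 621$)
$\left(w + \left(523 + 781\right) \left(-775 - 229\right)\right) C{\left(14,10 \right)} = \left(621 + \left(523 + 781\right) \left(-775 - 229\right)\right) 10^{3} = \left(621 + 1304 \left(-1004\right)\right) 1000 = \left(621 - 1309216\right) 1000 = \left(-1308595\right) 1000 = -1308595000$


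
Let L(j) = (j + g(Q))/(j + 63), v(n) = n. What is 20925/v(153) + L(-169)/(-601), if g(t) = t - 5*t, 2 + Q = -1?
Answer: 148113781/1083002 ≈ 136.76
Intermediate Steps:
Q = -3 (Q = -2 - 1 = -3)
g(t) = -4*t (g(t) = t - 5*t = -4*t)
L(j) = (12 + j)/(63 + j) (L(j) = (j - 4*(-3))/(j + 63) = (j + 12)/(63 + j) = (12 + j)/(63 + j))
20925/v(153) + L(-169)/(-601) = 20925/153 + ((12 - 169)/(63 - 169))/(-601) = 20925*(1/153) + (-157/(-106))*(-1/601) = 2325/17 - 1/106*(-157)*(-1/601) = 2325/17 + (157/106)*(-1/601) = 2325/17 - 157/63706 = 148113781/1083002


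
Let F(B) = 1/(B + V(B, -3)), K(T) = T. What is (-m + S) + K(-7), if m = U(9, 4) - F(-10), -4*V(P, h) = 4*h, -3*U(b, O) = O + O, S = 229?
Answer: 4715/21 ≈ 224.52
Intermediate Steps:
U(b, O) = -2*O/3 (U(b, O) = -(O + O)/3 = -2*O/3)
V(P, h) = -h
F(B) = 1/(3 + B) (F(B) = 1/(B - 1*(-3)) = 1/(B + 3) = 1/(3 + B))
m = -53/21 (m = -⅔*4 - 1/(3 - 10) = -8/3 - 1/(-7) = -8/3 - 1*(-⅐) = -8/3 + ⅐ = -53/21 ≈ -2.5238)
(-m + S) + K(-7) = (-1*(-53/21) + 229) - 7 = (53/21 + 229) - 7 = 4862/21 - 7 = 4715/21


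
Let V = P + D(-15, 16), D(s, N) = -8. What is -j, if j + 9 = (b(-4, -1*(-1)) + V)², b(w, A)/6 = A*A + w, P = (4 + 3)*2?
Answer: -135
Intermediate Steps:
P = 14 (P = 7*2 = 14)
b(w, A) = 6*w + 6*A² (b(w, A) = 6*(A*A + w) = 6*(A² + w) = 6*(w + A²) = 6*w + 6*A²)
V = 6 (V = 14 - 8 = 6)
j = 135 (j = -9 + ((6*(-4) + 6*(-1*(-1))²) + 6)² = -9 + ((-24 + 6*1²) + 6)² = -9 + ((-24 + 6*1) + 6)² = -9 + ((-24 + 6) + 6)² = -9 + (-18 + 6)² = -9 + (-12)² = -9 + 144 = 135)
-j = -1*135 = -135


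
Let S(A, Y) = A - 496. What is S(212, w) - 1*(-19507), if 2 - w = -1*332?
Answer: 19223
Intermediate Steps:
w = 334 (w = 2 - (-1)*332 = 2 - 1*(-332) = 2 + 332 = 334)
S(A, Y) = -496 + A
S(212, w) - 1*(-19507) = (-496 + 212) - 1*(-19507) = -284 + 19507 = 19223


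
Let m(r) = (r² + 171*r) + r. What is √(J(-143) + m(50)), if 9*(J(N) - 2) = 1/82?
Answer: √671848714/246 ≈ 105.37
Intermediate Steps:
J(N) = 1477/738 (J(N) = 2 + (⅑)/82 = 2 + (⅑)*(1/82) = 2 + 1/738 = 1477/738)
m(r) = r² + 172*r
√(J(-143) + m(50)) = √(1477/738 + 50*(172 + 50)) = √(1477/738 + 50*222) = √(1477/738 + 11100) = √(8193277/738) = √671848714/246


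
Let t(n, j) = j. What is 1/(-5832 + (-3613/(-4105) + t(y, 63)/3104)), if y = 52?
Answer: -12741920/74299404073 ≈ -0.00017149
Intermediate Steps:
1/(-5832 + (-3613/(-4105) + t(y, 63)/3104)) = 1/(-5832 + (-3613/(-4105) + 63/3104)) = 1/(-5832 + (-3613*(-1/4105) + 63*(1/3104))) = 1/(-5832 + (3613/4105 + 63/3104)) = 1/(-5832 + 11473367/12741920) = 1/(-74299404073/12741920) = -12741920/74299404073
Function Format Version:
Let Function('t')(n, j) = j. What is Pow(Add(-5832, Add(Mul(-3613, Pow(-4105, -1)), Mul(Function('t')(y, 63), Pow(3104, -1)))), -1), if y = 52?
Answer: Rational(-12741920, 74299404073) ≈ -0.00017149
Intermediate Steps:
Pow(Add(-5832, Add(Mul(-3613, Pow(-4105, -1)), Mul(Function('t')(y, 63), Pow(3104, -1)))), -1) = Pow(Add(-5832, Add(Mul(-3613, Pow(-4105, -1)), Mul(63, Pow(3104, -1)))), -1) = Pow(Add(-5832, Add(Mul(-3613, Rational(-1, 4105)), Mul(63, Rational(1, 3104)))), -1) = Pow(Add(-5832, Add(Rational(3613, 4105), Rational(63, 3104))), -1) = Pow(Add(-5832, Rational(11473367, 12741920)), -1) = Pow(Rational(-74299404073, 12741920), -1) = Rational(-12741920, 74299404073)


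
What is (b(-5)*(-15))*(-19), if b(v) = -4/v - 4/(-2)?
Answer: 798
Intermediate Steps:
b(v) = 2 - 4/v (b(v) = -4/v - 4*(-1/2) = -4/v + 2 = 2 - 4/v)
(b(-5)*(-15))*(-19) = ((2 - 4/(-5))*(-15))*(-19) = ((2 - 4*(-1/5))*(-15))*(-19) = ((2 + 4/5)*(-15))*(-19) = ((14/5)*(-15))*(-19) = -42*(-19) = 798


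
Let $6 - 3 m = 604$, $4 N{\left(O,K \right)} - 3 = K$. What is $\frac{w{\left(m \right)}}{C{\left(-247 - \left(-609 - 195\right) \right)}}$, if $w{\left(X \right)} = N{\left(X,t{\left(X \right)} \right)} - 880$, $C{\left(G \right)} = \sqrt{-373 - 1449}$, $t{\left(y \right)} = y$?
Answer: $\frac{11149 i \sqrt{1822}}{21864} \approx 21.766 i$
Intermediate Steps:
$N{\left(O,K \right)} = \frac{3}{4} + \frac{K}{4}$
$C{\left(G \right)} = i \sqrt{1822}$ ($C{\left(G \right)} = \sqrt{-1822} = i \sqrt{1822}$)
$m = - \frac{598}{3}$ ($m = 2 - \frac{604}{3} = - \frac{598}{3} \approx -199.33$)
$w{\left(X \right)} = - \frac{3517}{4} + \frac{X}{4}$ ($w{\left(X \right)} = \left(\frac{3}{4} + \frac{X}{4}\right) - 880 = - \frac{3517}{4} + \frac{X}{4}$)
$\frac{w{\left(m \right)}}{C{\left(-247 - \left(-609 - 195\right) \right)}} = \frac{- \frac{3517}{4} + \frac{1}{4} \left(- \frac{598}{3}\right)}{i \sqrt{1822}} = \left(- \frac{3517}{4} - \frac{299}{6}\right) \left(- \frac{i \sqrt{1822}}{1822}\right) = - \frac{11149 \left(- \frac{i \sqrt{1822}}{1822}\right)}{12} = \frac{11149 i \sqrt{1822}}{21864}$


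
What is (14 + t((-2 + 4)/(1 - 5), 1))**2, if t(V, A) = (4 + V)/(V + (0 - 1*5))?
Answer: 21609/121 ≈ 178.59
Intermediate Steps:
t(V, A) = (4 + V)/(-5 + V) (t(V, A) = (4 + V)/(V + (0 - 5)) = (4 + V)/(V - 5) = (4 + V)/(-5 + V))
(14 + t((-2 + 4)/(1 - 5), 1))**2 = (14 + (4 + (-2 + 4)/(1 - 5))/(-5 + (-2 + 4)/(1 - 5)))**2 = (14 + (4 + 2/(-4))/(-5 + 2/(-4)))**2 = (14 + (4 + 2*(-1/4))/(-5 + 2*(-1/4)))**2 = (14 + (4 - 1/2)/(-5 - 1/2))**2 = (14 + (7/2)/(-11/2))**2 = (14 - 2/11*7/2)**2 = (14 - 7/11)**2 = (147/11)**2 = 21609/121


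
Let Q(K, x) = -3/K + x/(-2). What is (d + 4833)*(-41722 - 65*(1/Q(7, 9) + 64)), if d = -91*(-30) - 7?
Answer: -23914347088/69 ≈ -3.4658e+8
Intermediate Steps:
Q(K, x) = -3/K - x/2 (Q(K, x) = -3/K + x*(-½) = -3/K - x/2)
d = 2723 (d = 2730 - 7 = 2723)
(d + 4833)*(-41722 - 65*(1/Q(7, 9) + 64)) = (2723 + 4833)*(-41722 - 65*(1/(-3/7 - ½*9) + 64)) = 7556*(-41722 - 65*(1/(-3*⅐ - 9/2) + 64)) = 7556*(-41722 - 65*(1/(-3/7 - 9/2) + 64)) = 7556*(-41722 - 65*(1/(-69/14) + 64)) = 7556*(-41722 - 65*(-14/69 + 64)) = 7556*(-41722 - 65*4402/69) = 7556*(-41722 - 286130/69) = 7556*(-3164948/69) = -23914347088/69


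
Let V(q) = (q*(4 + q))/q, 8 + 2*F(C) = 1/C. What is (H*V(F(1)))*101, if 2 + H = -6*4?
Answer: -1313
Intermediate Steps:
F(C) = -4 + 1/(2*C)
H = -26 (H = -2 - 6*4 = -2 - 24 = -26)
V(q) = 4 + q
(H*V(F(1)))*101 = -26*(4 + (-4 + (½)/1))*101 = -26*(4 + (-4 + (½)*1))*101 = -26*(4 + (-4 + ½))*101 = -26*(4 - 7/2)*101 = -26*½*101 = -13*101 = -1313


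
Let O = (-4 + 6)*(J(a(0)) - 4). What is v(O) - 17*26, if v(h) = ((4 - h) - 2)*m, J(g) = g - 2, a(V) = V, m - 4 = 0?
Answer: -386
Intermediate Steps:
m = 4 (m = 4 + 0 = 4)
J(g) = -2 + g
O = -12 (O = (-4 + 6)*((-2 + 0) - 4) = 2*(-2 - 4) = 2*(-6) = -12)
v(h) = 8 - 4*h (v(h) = ((4 - h) - 2)*4 = (2 - h)*4 = 8 - 4*h)
v(O) - 17*26 = (8 - 4*(-12)) - 17*26 = (8 + 48) - 442 = 56 - 442 = -386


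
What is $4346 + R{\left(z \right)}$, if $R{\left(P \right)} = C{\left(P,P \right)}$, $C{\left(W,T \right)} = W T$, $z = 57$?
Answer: $7595$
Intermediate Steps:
$C{\left(W,T \right)} = T W$
$R{\left(P \right)} = P^{2}$ ($R{\left(P \right)} = P P = P^{2}$)
$4346 + R{\left(z \right)} = 4346 + 57^{2} = 4346 + 3249 = 7595$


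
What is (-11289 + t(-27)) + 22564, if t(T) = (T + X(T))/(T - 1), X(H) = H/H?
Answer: 157863/14 ≈ 11276.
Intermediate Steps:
X(H) = 1
t(T) = (1 + T)/(-1 + T) (t(T) = (T + 1)/(T - 1) = (1 + T)/(-1 + T))
(-11289 + t(-27)) + 22564 = (-11289 + (1 - 27)/(-1 - 27)) + 22564 = (-11289 - 26/(-28)) + 22564 = (-11289 - 1/28*(-26)) + 22564 = (-11289 + 13/14) + 22564 = -158033/14 + 22564 = 157863/14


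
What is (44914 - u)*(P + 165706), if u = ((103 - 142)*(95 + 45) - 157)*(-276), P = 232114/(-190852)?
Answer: -11901928456945611/47713 ≈ -2.4945e+11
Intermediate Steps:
P = -116057/95426 (P = 232114*(-1/190852) = -116057/95426 ≈ -1.2162)
u = 1550292 (u = (-39*140 - 157)*(-276) = (-5460 - 157)*(-276) = -5617*(-276) = 1550292)
(44914 - u)*(P + 165706) = (44914 - 1*1550292)*(-116057/95426 + 165706) = (44914 - 1550292)*(15812544699/95426) = -1505378*15812544699/95426 = -11901928456945611/47713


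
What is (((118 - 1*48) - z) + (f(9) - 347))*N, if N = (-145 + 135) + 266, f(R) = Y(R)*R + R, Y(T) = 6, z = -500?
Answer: 73216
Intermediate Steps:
f(R) = 7*R (f(R) = 6*R + R = 7*R)
N = 256 (N = -10 + 266 = 256)
(((118 - 1*48) - z) + (f(9) - 347))*N = (((118 - 1*48) - 1*(-500)) + (7*9 - 347))*256 = (((118 - 48) + 500) + (63 - 347))*256 = ((70 + 500) - 284)*256 = (570 - 284)*256 = 286*256 = 73216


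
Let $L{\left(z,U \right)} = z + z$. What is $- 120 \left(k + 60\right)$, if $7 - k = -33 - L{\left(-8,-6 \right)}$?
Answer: $-10080$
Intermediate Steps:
$L{\left(z,U \right)} = 2 z$
$k = 24$ ($k = 7 - \left(-33 - 2 \left(-8\right)\right) = 7 - \left(-33 - -16\right) = 7 - \left(-33 + 16\right) = 7 - -17 = 7 + 17 = 24$)
$- 120 \left(k + 60\right) = - 120 \left(24 + 60\right) = \left(-120\right) 84 = -10080$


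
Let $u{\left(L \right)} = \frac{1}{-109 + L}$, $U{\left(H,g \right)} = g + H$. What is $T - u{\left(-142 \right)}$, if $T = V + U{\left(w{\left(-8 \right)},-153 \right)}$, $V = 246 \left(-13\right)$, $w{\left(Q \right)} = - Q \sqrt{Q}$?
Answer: $- \frac{841100}{251} + 16 i \sqrt{2} \approx -3351.0 + 22.627 i$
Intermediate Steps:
$w{\left(Q \right)} = - Q^{\frac{3}{2}}$
$U{\left(H,g \right)} = H + g$
$V = -3198$
$T = -3351 + 16 i \sqrt{2}$ ($T = -3198 - \left(153 + \left(-8\right)^{\frac{3}{2}}\right) = -3198 - \left(153 - 16 i \sqrt{2}\right) = -3351 + 16 i \sqrt{2} \approx -3351.0 + 22.627 i$)
$T - u{\left(-142 \right)} = \left(-3351 + 16 i \sqrt{2}\right) - \frac{1}{-109 - 142} = \left(-3351 + 16 i \sqrt{2}\right) - \frac{1}{-251} = \left(-3351 + 16 i \sqrt{2}\right) - - \frac{1}{251} = \left(-3351 + 16 i \sqrt{2}\right) + \frac{1}{251} = - \frac{841100}{251} + 16 i \sqrt{2}$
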